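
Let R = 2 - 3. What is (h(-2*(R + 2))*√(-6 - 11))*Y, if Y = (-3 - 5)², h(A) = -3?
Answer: -192*I*√17 ≈ -791.64*I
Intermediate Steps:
R = -1
Y = 64 (Y = (-8)² = 64)
(h(-2*(R + 2))*√(-6 - 11))*Y = -3*√(-6 - 11)*64 = -3*I*√17*64 = -192*I*√17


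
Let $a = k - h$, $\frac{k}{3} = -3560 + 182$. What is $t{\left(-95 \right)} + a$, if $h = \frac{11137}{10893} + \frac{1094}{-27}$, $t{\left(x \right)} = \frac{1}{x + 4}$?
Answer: $- \frac{90056871844}{8921367} \approx -10095.0$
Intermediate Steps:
$t{\left(x \right)} = \frac{1}{4 + x}$
$k = -10134$ ($k = 3 \left(-3560 + 182\right) = 3 \left(-3378\right) = -10134$)
$h = - \frac{3872081}{98037}$ ($h = 11137 \cdot \frac{1}{10893} + 1094 \left(- \frac{1}{27}\right) = \frac{11137}{10893} - \frac{1094}{27} = - \frac{3872081}{98037} \approx -39.496$)
$a = - \frac{989634877}{98037}$ ($a = -10134 - - \frac{3872081}{98037} = -10134 + \frac{3872081}{98037} = - \frac{989634877}{98037} \approx -10095.0$)
$t{\left(-95 \right)} + a = \frac{1}{4 - 95} - \frac{989634877}{98037} = \frac{1}{-91} - \frac{989634877}{98037} = - \frac{1}{91} - \frac{989634877}{98037} = - \frac{90056871844}{8921367}$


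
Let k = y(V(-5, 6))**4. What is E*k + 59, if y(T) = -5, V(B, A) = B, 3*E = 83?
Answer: 52052/3 ≈ 17351.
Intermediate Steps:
E = 83/3 (E = (1/3)*83 = 83/3 ≈ 27.667)
k = 625 (k = (-5)**4 = 625)
E*k + 59 = (83/3)*625 + 59 = 51875/3 + 59 = 52052/3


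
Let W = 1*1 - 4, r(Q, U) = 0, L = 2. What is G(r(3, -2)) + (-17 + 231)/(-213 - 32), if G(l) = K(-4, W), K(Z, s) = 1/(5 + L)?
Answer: -179/245 ≈ -0.73061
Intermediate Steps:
W = -3 (W = 1 - 4 = -3)
K(Z, s) = ⅐ (K(Z, s) = 1/(5 + 2) = 1/7 = ⅐)
G(l) = ⅐
G(r(3, -2)) + (-17 + 231)/(-213 - 32) = ⅐ + (-17 + 231)/(-213 - 32) = ⅐ + 214/(-245) = ⅐ + 214*(-1/245) = ⅐ - 214/245 = -179/245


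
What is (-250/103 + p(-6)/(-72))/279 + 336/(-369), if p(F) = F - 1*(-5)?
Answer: -77978833/84831624 ≈ -0.91922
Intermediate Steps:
p(F) = 5 + F (p(F) = F + 5 = 5 + F)
(-250/103 + p(-6)/(-72))/279 + 336/(-369) = (-250/103 + (5 - 6)/(-72))/279 + 336/(-369) = (-250*1/103 - 1*(-1/72))*(1/279) + 336*(-1/369) = (-250/103 + 1/72)*(1/279) - 112/123 = -17897/7416*1/279 - 112/123 = -17897/2069064 - 112/123 = -77978833/84831624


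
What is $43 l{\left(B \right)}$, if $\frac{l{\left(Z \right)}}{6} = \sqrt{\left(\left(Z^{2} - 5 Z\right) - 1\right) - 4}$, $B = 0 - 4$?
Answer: $258 \sqrt{31} \approx 1436.5$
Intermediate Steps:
$B = -4$ ($B = 0 - 4 = -4$)
$l{\left(Z \right)} = 6 \sqrt{-5 + Z^{2} - 5 Z}$ ($l{\left(Z \right)} = 6 \sqrt{\left(\left(Z^{2} - 5 Z\right) - 1\right) - 4} = 6 \sqrt{\left(-1 + Z^{2} - 5 Z\right) - 4} = 6 \sqrt{-5 + Z^{2} - 5 Z}$)
$43 l{\left(B \right)} = 43 \cdot 6 \sqrt{-5 + \left(-4\right)^{2} - -20} = 43 \cdot 6 \sqrt{-5 + 16 + 20} = 43 \cdot 6 \sqrt{31} = 258 \sqrt{31}$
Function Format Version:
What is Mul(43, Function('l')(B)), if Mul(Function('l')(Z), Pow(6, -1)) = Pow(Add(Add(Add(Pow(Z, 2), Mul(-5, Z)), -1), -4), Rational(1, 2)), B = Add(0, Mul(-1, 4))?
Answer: Mul(258, Pow(31, Rational(1, 2))) ≈ 1436.5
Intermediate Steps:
B = -4 (B = Add(0, -4) = -4)
Function('l')(Z) = Mul(6, Pow(Add(-5, Pow(Z, 2), Mul(-5, Z)), Rational(1, 2))) (Function('l')(Z) = Mul(6, Pow(Add(Add(Add(Pow(Z, 2), Mul(-5, Z)), -1), -4), Rational(1, 2))) = Mul(6, Pow(Add(Add(-1, Pow(Z, 2), Mul(-5, Z)), -4), Rational(1, 2))) = Mul(6, Pow(Add(-5, Pow(Z, 2), Mul(-5, Z)), Rational(1, 2))))
Mul(43, Function('l')(B)) = Mul(43, Mul(6, Pow(Add(-5, Pow(-4, 2), Mul(-5, -4)), Rational(1, 2)))) = Mul(43, Mul(6, Pow(Add(-5, 16, 20), Rational(1, 2)))) = Mul(43, Mul(6, Pow(31, Rational(1, 2)))) = Mul(258, Pow(31, Rational(1, 2)))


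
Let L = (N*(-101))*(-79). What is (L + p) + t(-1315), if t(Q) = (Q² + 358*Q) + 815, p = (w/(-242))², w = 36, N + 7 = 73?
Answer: 26147127968/14641 ≈ 1.7859e+6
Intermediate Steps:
N = 66 (N = -7 + 73 = 66)
L = 526614 (L = (66*(-101))*(-79) = -6666*(-79) = 526614)
p = 324/14641 (p = (36/(-242))² = (36*(-1/242))² = (-18/121)² = 324/14641 ≈ 0.022130)
t(Q) = 815 + Q² + 358*Q
(L + p) + t(-1315) = (526614 + 324/14641) + (815 + (-1315)² + 358*(-1315)) = 7710155898/14641 + (815 + 1729225 - 470770) = 7710155898/14641 + 1259270 = 26147127968/14641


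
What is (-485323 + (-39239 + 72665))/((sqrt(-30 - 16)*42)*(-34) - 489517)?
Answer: 31601609107/34245813679 - 92186988*I*sqrt(46)/34245813679 ≈ 0.92279 - 0.018257*I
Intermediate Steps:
(-485323 + (-39239 + 72665))/((sqrt(-30 - 16)*42)*(-34) - 489517) = (-485323 + 33426)/((sqrt(-46)*42)*(-34) - 489517) = -451897/(((I*sqrt(46))*42)*(-34) - 489517) = -451897/((42*I*sqrt(46))*(-34) - 489517) = -451897/(-1428*I*sqrt(46) - 489517) = -451897/(-489517 - 1428*I*sqrt(46))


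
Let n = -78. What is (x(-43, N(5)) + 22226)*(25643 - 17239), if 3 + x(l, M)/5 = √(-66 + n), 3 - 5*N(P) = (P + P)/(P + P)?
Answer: 186661244 + 504240*I ≈ 1.8666e+8 + 5.0424e+5*I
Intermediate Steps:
N(P) = ⅖ (N(P) = ⅗ - (P + P)/(5*(P + P)) = ⅗ - 2*P/(5*(2*P)) = ⅗ - 2*P*1/(2*P)/5 = ⅗ - ⅕*1 = ⅗ - ⅕ = ⅖)
x(l, M) = -15 + 60*I (x(l, M) = -15 + 5*√(-66 - 78) = -15 + 5*√(-144) = -15 + 5*(12*I) = -15 + 60*I)
(x(-43, N(5)) + 22226)*(25643 - 17239) = ((-15 + 60*I) + 22226)*(25643 - 17239) = (22211 + 60*I)*8404 = 186661244 + 504240*I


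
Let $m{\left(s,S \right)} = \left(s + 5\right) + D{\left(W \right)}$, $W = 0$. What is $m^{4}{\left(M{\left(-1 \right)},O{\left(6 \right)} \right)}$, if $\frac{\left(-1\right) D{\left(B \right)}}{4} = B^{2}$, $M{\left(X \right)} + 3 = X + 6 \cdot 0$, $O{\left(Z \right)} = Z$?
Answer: $1$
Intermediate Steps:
$M{\left(X \right)} = -3 + X$ ($M{\left(X \right)} = -3 + \left(X + 6 \cdot 0\right) = -3 + \left(X + 0\right) = -3 + X$)
$D{\left(B \right)} = - 4 B^{2}$
$m{\left(s,S \right)} = 5 + s$ ($m{\left(s,S \right)} = \left(s + 5\right) - 4 \cdot 0^{2} = \left(5 + s\right) - 0 = \left(5 + s\right) + 0 = 5 + s$)
$m^{4}{\left(M{\left(-1 \right)},O{\left(6 \right)} \right)} = \left(5 - 4\right)^{4} = 1^{4} = 1$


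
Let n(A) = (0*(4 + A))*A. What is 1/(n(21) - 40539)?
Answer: -1/40539 ≈ -2.4668e-5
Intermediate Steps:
n(A) = 0 (n(A) = 0*A = 0)
1/(n(21) - 40539) = 1/(0 - 40539) = 1/(-40539) = -1/40539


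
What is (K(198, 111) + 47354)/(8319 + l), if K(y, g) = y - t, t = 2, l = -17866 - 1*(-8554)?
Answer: -15850/331 ≈ -47.885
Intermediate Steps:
l = -9312 (l = -17866 + 8554 = -9312)
K(y, g) = -2 + y (K(y, g) = y - 1*2 = y - 2 = -2 + y)
(K(198, 111) + 47354)/(8319 + l) = ((-2 + 198) + 47354)/(8319 - 9312) = (196 + 47354)/(-993) = 47550*(-1/993) = -15850/331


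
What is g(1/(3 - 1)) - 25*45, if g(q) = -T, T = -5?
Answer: -1120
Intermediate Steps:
g(q) = 5 (g(q) = -1*(-5) = 5)
g(1/(3 - 1)) - 25*45 = 5 - 25*45 = 5 - 1125 = -1120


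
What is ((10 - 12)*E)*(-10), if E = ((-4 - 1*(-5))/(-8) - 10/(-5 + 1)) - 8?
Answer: -225/2 ≈ -112.50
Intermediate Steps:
E = -45/8 (E = ((-4 + 5)*(-1/8) - 10/(-4)) - 8 = (1*(-1/8) - 10*(-1/4)) - 8 = (-1/8 + 5/2) - 8 = 19/8 - 8 = -45/8 ≈ -5.6250)
((10 - 12)*E)*(-10) = ((10 - 12)*(-45/8))*(-10) = -2*(-45/8)*(-10) = (45/4)*(-10) = -225/2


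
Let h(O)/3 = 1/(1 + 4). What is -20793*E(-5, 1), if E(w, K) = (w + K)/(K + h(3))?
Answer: 103965/2 ≈ 51983.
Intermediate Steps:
h(O) = ⅗ (h(O) = 3/(1 + 4) = 3/5 = 3*(⅕) = ⅗)
E(w, K) = (K + w)/(⅗ + K) (E(w, K) = (w + K)/(K + ⅗) = (K + w)/(⅗ + K))
-20793*E(-5, 1) = -103965*(1 - 5)/(3 + 5*1) = -103965*(-4)/(3 + 5) = -103965*(-4)/8 = -20793*(-5/2) = 103965/2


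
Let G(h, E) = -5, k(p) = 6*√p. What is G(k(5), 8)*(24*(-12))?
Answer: 1440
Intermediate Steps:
G(k(5), 8)*(24*(-12)) = -120*(-12) = -5*(-288) = 1440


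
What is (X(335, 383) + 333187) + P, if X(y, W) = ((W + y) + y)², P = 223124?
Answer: 1665120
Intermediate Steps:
X(y, W) = (W + 2*y)²
(X(335, 383) + 333187) + P = ((383 + 2*335)² + 333187) + 223124 = ((383 + 670)² + 333187) + 223124 = (1053² + 333187) + 223124 = (1108809 + 333187) + 223124 = 1441996 + 223124 = 1665120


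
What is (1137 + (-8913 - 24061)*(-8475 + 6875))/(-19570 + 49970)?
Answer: 52759537/30400 ≈ 1735.5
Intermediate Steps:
(1137 + (-8913 - 24061)*(-8475 + 6875))/(-19570 + 49970) = (1137 - 32974*(-1600))/30400 = (1137 + 52758400)*(1/30400) = 52759537*(1/30400) = 52759537/30400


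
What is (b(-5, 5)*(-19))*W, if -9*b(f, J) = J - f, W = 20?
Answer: 3800/9 ≈ 422.22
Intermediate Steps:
b(f, J) = -J/9 + f/9 (b(f, J) = -(J - f)/9 = -J/9 + f/9)
(b(-5, 5)*(-19))*W = ((-⅑*5 + (⅑)*(-5))*(-19))*20 = ((-5/9 - 5/9)*(-19))*20 = -10/9*(-19)*20 = (190/9)*20 = 3800/9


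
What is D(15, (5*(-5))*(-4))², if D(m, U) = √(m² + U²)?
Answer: 10225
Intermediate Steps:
D(m, U) = √(U² + m²)
D(15, (5*(-5))*(-4))² = (√(((5*(-5))*(-4))² + 15²))² = (√((-25*(-4))² + 225))² = (√(100² + 225))² = (√(10000 + 225))² = (√10225)² = (5*√409)² = 10225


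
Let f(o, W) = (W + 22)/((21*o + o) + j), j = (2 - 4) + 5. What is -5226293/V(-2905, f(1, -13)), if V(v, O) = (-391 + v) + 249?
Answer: 5226293/3047 ≈ 1715.2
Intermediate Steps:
j = 3 (j = -2 + 5 = 3)
f(o, W) = (22 + W)/(3 + 22*o) (f(o, W) = (W + 22)/((21*o + o) + 3) = (22 + W)/(22*o + 3) = (22 + W)/(3 + 22*o))
V(v, O) = -142 + v
-5226293/V(-2905, f(1, -13)) = -5226293/(-142 - 2905) = -5226293/(-3047) = -5226293*(-1/3047) = 5226293/3047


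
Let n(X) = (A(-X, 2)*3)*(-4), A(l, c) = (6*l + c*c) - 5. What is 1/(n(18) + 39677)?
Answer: 1/40985 ≈ 2.4399e-5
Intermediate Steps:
A(l, c) = -5 + c² + 6*l (A(l, c) = (6*l + c²) - 5 = (c² + 6*l) - 5 = -5 + c² + 6*l)
n(X) = 12 + 72*X (n(X) = ((-5 + 2² + 6*(-X))*3)*(-4) = ((-5 + 4 - 6*X)*3)*(-4) = ((-1 - 6*X)*3)*(-4) = (-3 - 18*X)*(-4) = 12 + 72*X)
1/(n(18) + 39677) = 1/((12 + 72*18) + 39677) = 1/((12 + 1296) + 39677) = 1/(1308 + 39677) = 1/40985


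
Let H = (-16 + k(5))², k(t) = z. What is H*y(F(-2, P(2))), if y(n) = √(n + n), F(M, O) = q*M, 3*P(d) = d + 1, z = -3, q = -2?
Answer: 722*√2 ≈ 1021.1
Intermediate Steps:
k(t) = -3
P(d) = ⅓ + d/3 (P(d) = (d + 1)/3 = (1 + d)/3 = ⅓ + d/3)
F(M, O) = -2*M
y(n) = √2*√n (y(n) = √(2*n) = √2*√n)
H = 361 (H = (-16 - 3)² = (-19)² = 361)
H*y(F(-2, P(2))) = 361*(√2*√(-2*(-2))) = 361*(√2*√4) = 361*(√2*2) = 361*(2*√2) = 722*√2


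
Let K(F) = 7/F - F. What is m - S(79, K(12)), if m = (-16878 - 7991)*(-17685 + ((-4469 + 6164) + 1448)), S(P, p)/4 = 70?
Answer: 361644718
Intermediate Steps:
K(F) = -F + 7/F
S(P, p) = 280 (S(P, p) = 4*70 = 280)
m = 361644998 (m = -24869*(-17685 + (1695 + 1448)) = -24869*(-17685 + 3143) = -24869*(-14542) = 361644998)
m - S(79, K(12)) = 361644998 - 1*280 = 361644998 - 280 = 361644718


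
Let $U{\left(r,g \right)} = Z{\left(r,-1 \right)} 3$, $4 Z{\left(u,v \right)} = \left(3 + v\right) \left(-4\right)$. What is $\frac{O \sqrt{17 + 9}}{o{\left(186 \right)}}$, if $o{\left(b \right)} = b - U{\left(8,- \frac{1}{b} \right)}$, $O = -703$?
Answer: $- \frac{703 \sqrt{26}}{192} \approx -18.67$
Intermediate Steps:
$Z{\left(u,v \right)} = -3 - v$ ($Z{\left(u,v \right)} = \frac{\left(3 + v\right) \left(-4\right)}{4} = \frac{-12 - 4 v}{4} = -3 - v$)
$U{\left(r,g \right)} = -6$ ($U{\left(r,g \right)} = \left(-3 - -1\right) 3 = \left(-3 + 1\right) 3 = \left(-2\right) 3 = -6$)
$o{\left(b \right)} = 6 + b$ ($o{\left(b \right)} = b - -6 = b + 6 = 6 + b$)
$\frac{O \sqrt{17 + 9}}{o{\left(186 \right)}} = \frac{\left(-703\right) \sqrt{17 + 9}}{6 + 186} = \frac{\left(-703\right) \sqrt{26}}{192} = - 703 \sqrt{26} \cdot \frac{1}{192} = - \frac{703 \sqrt{26}}{192}$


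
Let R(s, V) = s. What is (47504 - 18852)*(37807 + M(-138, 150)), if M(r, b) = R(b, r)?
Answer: 1087543964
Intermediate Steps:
M(r, b) = b
(47504 - 18852)*(37807 + M(-138, 150)) = (47504 - 18852)*(37807 + 150) = 28652*37957 = 1087543964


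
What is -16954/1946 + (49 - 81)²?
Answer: 141125/139 ≈ 1015.3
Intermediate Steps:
-16954/1946 + (49 - 81)² = -16954*1/1946 + (-32)² = -1211/139 + 1024 = 141125/139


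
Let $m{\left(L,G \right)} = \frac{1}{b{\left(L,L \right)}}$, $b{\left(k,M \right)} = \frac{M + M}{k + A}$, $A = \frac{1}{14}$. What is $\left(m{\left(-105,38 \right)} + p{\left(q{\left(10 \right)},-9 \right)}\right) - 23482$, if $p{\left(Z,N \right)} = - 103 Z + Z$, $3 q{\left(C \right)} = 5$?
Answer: $- \frac{69535411}{2940} \approx -23652.0$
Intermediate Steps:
$A = \frac{1}{14} \approx 0.071429$
$q{\left(C \right)} = \frac{5}{3}$ ($q{\left(C \right)} = \frac{1}{3} \cdot 5 = \frac{5}{3}$)
$p{\left(Z,N \right)} = - 102 Z$
$b{\left(k,M \right)} = \frac{2 M}{\frac{1}{14} + k}$ ($b{\left(k,M \right)} = \frac{M + M}{k + \frac{1}{14}} = \frac{2 M}{\frac{1}{14} + k}$)
$m{\left(L,G \right)} = \frac{1 + 14 L}{28 L}$ ($m{\left(L,G \right)} = \frac{1}{28 L \frac{1}{1 + 14 L}} = \frac{1 + 14 L}{28 L}$)
$\left(m{\left(-105,38 \right)} + p{\left(q{\left(10 \right)},-9 \right)}\right) - 23482 = \left(\frac{1 + 14 \left(-105\right)}{28 \left(-105\right)} - 170\right) - 23482 = \left(\frac{1}{28} \left(- \frac{1}{105}\right) \left(1 - 1470\right) - 170\right) - 23482 = \left(\frac{1}{28} \left(- \frac{1}{105}\right) \left(-1469\right) - 170\right) - 23482 = \left(\frac{1469}{2940} - 170\right) - 23482 = - \frac{498331}{2940} - 23482 = - \frac{69535411}{2940}$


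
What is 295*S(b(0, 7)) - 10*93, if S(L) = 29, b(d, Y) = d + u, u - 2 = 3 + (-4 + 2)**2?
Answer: 7625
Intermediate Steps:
u = 9 (u = 2 + (3 + (-4 + 2)**2) = 2 + (3 + (-2)**2) = 2 + (3 + 4) = 2 + 7 = 9)
b(d, Y) = 9 + d (b(d, Y) = d + 9 = 9 + d)
295*S(b(0, 7)) - 10*93 = 295*29 - 10*93 = 8555 - 930 = 7625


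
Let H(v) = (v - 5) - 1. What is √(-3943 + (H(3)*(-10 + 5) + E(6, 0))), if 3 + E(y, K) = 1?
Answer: I*√3930 ≈ 62.69*I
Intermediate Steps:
E(y, K) = -2 (E(y, K) = -3 + 1 = -2)
H(v) = -6 + v (H(v) = (-5 + v) - 1 = -6 + v)
√(-3943 + (H(3)*(-10 + 5) + E(6, 0))) = √(-3943 + ((-6 + 3)*(-10 + 5) - 2)) = √(-3943 + (-3*(-5) - 2)) = √(-3943 + (15 - 2)) = √(-3943 + 13) = √(-3930) = I*√3930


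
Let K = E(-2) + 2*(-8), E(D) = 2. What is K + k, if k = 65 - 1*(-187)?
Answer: 238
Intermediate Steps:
K = -14 (K = 2 + 2*(-8) = 2 - 16 = -14)
k = 252 (k = 65 + 187 = 252)
K + k = -14 + 252 = 238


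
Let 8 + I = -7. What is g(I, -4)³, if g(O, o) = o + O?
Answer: -6859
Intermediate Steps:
I = -15 (I = -8 - 7 = -15)
g(O, o) = O + o
g(I, -4)³ = (-15 - 4)³ = (-19)³ = -6859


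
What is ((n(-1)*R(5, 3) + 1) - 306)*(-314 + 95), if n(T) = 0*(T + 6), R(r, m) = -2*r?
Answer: 66795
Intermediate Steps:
n(T) = 0 (n(T) = 0*(6 + T) = 0)
((n(-1)*R(5, 3) + 1) - 306)*(-314 + 95) = ((0*(-2*5) + 1) - 306)*(-314 + 95) = ((0*(-10) + 1) - 306)*(-219) = ((0 + 1) - 306)*(-219) = (1 - 306)*(-219) = -305*(-219) = 66795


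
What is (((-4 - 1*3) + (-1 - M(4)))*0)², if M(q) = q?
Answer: 0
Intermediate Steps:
(((-4 - 1*3) + (-1 - M(4)))*0)² = (((-4 - 1*3) + (-1 - 1*4))*0)² = (((-4 - 3) + (-1 - 4))*0)² = ((-7 - 5)*0)² = (-12*0)² = 0² = 0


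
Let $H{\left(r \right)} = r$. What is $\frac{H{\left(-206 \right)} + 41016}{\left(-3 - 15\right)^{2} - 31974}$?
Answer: $- \frac{4081}{3165} \approx -1.2894$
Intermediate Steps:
$\frac{H{\left(-206 \right)} + 41016}{\left(-3 - 15\right)^{2} - 31974} = \frac{-206 + 41016}{\left(-3 - 15\right)^{2} - 31974} = \frac{40810}{\left(-18\right)^{2} - 31974} = \frac{40810}{324 - 31974} = \frac{40810}{-31650} = 40810 \left(- \frac{1}{31650}\right) = - \frac{4081}{3165}$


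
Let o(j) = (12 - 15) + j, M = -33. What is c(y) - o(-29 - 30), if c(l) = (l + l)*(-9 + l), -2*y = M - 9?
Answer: 566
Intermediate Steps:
y = 21 (y = -(-33 - 9)/2 = -1/2*(-42) = 21)
o(j) = -3 + j
c(l) = 2*l*(-9 + l) (c(l) = (2*l)*(-9 + l) = 2*l*(-9 + l))
c(y) - o(-29 - 30) = 2*21*(-9 + 21) - (-3 + (-29 - 30)) = 2*21*12 - (-3 - 59) = 504 - 1*(-62) = 504 + 62 = 566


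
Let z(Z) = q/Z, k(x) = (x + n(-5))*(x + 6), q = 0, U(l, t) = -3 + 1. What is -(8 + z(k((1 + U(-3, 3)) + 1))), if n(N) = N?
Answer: -8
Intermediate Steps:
U(l, t) = -2
k(x) = (-5 + x)*(6 + x) (k(x) = (x - 5)*(x + 6) = (-5 + x)*(6 + x))
z(Z) = 0 (z(Z) = 0/Z = 0)
-(8 + z(k((1 + U(-3, 3)) + 1))) = -(8 + 0) = -1*8 = -8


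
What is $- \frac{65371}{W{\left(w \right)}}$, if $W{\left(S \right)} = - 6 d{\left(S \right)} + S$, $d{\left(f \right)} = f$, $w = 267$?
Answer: $\frac{65371}{1335} \approx 48.967$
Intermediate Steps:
$W{\left(S \right)} = - 5 S$ ($W{\left(S \right)} = - 6 S + S = - 5 S$)
$- \frac{65371}{W{\left(w \right)}} = - \frac{65371}{\left(-5\right) 267} = - \frac{65371}{-1335} = \left(-65371\right) \left(- \frac{1}{1335}\right) = \frac{65371}{1335}$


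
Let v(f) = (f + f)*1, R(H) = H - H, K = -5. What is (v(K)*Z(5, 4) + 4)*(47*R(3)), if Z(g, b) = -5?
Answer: 0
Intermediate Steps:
R(H) = 0
v(f) = 2*f (v(f) = (2*f)*1 = 2*f)
(v(K)*Z(5, 4) + 4)*(47*R(3)) = ((2*(-5))*(-5) + 4)*(47*0) = (-10*(-5) + 4)*0 = (50 + 4)*0 = 54*0 = 0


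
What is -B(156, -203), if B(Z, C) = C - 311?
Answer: 514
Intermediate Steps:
B(Z, C) = -311 + C
-B(156, -203) = -(-311 - 203) = -1*(-514) = 514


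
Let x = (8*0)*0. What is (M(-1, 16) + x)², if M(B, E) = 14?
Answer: 196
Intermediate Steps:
x = 0 (x = 0*0 = 0)
(M(-1, 16) + x)² = (14 + 0)² = 14² = 196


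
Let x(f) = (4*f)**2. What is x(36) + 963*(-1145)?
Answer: -1081899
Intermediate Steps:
x(f) = 16*f**2
x(36) + 963*(-1145) = 16*36**2 + 963*(-1145) = 16*1296 - 1102635 = 20736 - 1102635 = -1081899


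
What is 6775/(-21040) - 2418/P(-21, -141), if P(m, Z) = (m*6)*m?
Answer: -2293379/1855728 ≈ -1.2358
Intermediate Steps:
P(m, Z) = 6*m² (P(m, Z) = (6*m)*m = 6*m²)
6775/(-21040) - 2418/P(-21, -141) = 6775/(-21040) - 2418/(6*(-21)²) = 6775*(-1/21040) - 2418/(6*441) = -1355/4208 - 2418/2646 = -1355/4208 - 2418*1/2646 = -1355/4208 - 403/441 = -2293379/1855728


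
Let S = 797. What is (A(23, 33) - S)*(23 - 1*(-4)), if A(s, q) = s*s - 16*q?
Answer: -21492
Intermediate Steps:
A(s, q) = s**2 - 16*q
(A(23, 33) - S)*(23 - 1*(-4)) = ((23**2 - 16*33) - 1*797)*(23 - 1*(-4)) = ((529 - 528) - 797)*(23 + 4) = (1 - 797)*27 = -796*27 = -21492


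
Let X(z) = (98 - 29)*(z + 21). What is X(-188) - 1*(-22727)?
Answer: 11204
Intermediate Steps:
X(z) = 1449 + 69*z (X(z) = 69*(21 + z) = 1449 + 69*z)
X(-188) - 1*(-22727) = (1449 + 69*(-188)) - 1*(-22727) = (1449 - 12972) + 22727 = -11523 + 22727 = 11204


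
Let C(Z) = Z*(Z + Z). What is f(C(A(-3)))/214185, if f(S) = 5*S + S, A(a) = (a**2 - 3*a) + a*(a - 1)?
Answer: 720/14279 ≈ 0.050424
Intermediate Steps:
A(a) = a**2 - 3*a + a*(-1 + a) (A(a) = (a**2 - 3*a) + a*(-1 + a) = a**2 - 3*a + a*(-1 + a))
C(Z) = 2*Z**2 (C(Z) = Z*(2*Z) = 2*Z**2)
f(S) = 6*S
f(C(A(-3)))/214185 = (6*(2*(2*(-3)*(-2 - 3))**2))/214185 = (6*(2*(2*(-3)*(-5))**2))*(1/214185) = (6*(2*30**2))*(1/214185) = (6*(2*900))*(1/214185) = (6*1800)*(1/214185) = 10800*(1/214185) = 720/14279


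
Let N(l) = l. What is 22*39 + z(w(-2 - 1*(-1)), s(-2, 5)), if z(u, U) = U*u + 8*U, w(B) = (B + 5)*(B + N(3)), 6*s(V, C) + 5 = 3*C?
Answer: 2654/3 ≈ 884.67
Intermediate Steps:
s(V, C) = -⅚ + C/2 (s(V, C) = -⅚ + (3*C)/6 = -⅚ + C/2)
w(B) = (3 + B)*(5 + B) (w(B) = (B + 5)*(B + 3) = (5 + B)*(3 + B) = (3 + B)*(5 + B))
z(u, U) = 8*U + U*u
22*39 + z(w(-2 - 1*(-1)), s(-2, 5)) = 22*39 + (-⅚ + (½)*5)*(8 + (15 + (-2 - 1*(-1))² + 8*(-2 - 1*(-1)))) = 858 + (-⅚ + 5/2)*(8 + (15 + (-2 + 1)² + 8*(-2 + 1))) = 858 + 5*(8 + (15 + (-1)² + 8*(-1)))/3 = 858 + 5*(8 + (15 + 1 - 8))/3 = 858 + 5*(8 + 8)/3 = 858 + (5/3)*16 = 858 + 80/3 = 2654/3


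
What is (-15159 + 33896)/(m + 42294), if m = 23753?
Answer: 18737/66047 ≈ 0.28369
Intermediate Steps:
(-15159 + 33896)/(m + 42294) = (-15159 + 33896)/(23753 + 42294) = 18737/66047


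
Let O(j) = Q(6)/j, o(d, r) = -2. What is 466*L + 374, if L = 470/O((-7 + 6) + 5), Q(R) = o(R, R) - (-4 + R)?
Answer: -218646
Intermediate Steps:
Q(R) = 2 - R (Q(R) = -2 - (-4 + R) = -2 + (4 - R) = 2 - R)
O(j) = -4/j (O(j) = (2 - 1*6)/j = (2 - 6)/j = -4/j)
L = -470 (L = 470/((-4/((-7 + 6) + 5))) = 470/((-4/(-1 + 5))) = 470/((-4/4)) = 470/((-4*1/4)) = 470/(-1) = 470*(-1) = -470)
466*L + 374 = 466*(-470) + 374 = -219020 + 374 = -218646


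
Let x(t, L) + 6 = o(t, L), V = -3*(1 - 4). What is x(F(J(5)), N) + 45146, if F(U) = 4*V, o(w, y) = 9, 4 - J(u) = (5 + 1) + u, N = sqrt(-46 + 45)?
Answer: 45149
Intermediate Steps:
V = 9 (V = -3*(-3) = 9)
N = I (N = sqrt(-1) = I ≈ 1.0*I)
J(u) = -2 - u (J(u) = 4 - ((5 + 1) + u) = 4 - (6 + u) = 4 + (-6 - u) = -2 - u)
F(U) = 36 (F(U) = 4*9 = 36)
x(t, L) = 3 (x(t, L) = -6 + 9 = 3)
x(F(J(5)), N) + 45146 = 3 + 45146 = 45149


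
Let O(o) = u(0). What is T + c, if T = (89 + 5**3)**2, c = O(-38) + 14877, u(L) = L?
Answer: 60673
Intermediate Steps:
O(o) = 0
c = 14877 (c = 0 + 14877 = 14877)
T = 45796 (T = (89 + 125)**2 = 214**2 = 45796)
T + c = 45796 + 14877 = 60673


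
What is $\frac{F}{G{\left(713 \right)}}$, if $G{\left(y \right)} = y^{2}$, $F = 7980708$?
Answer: $\frac{7980708}{508369} \approx 15.699$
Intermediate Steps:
$\frac{F}{G{\left(713 \right)}} = \frac{7980708}{713^{2}} = \frac{7980708}{508369}$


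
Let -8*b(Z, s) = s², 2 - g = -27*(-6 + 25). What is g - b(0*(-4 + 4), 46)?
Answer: 1559/2 ≈ 779.50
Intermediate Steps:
g = 515 (g = 2 - (-27)*(-6 + 25) = 2 - (-27)*19 = 2 - 1*(-513) = 2 + 513 = 515)
b(Z, s) = -s²/8
g - b(0*(-4 + 4), 46) = 515 - (-1)*46²/8 = 515 - (-1)*2116/8 = 515 - 1*(-529/2) = 515 + 529/2 = 1559/2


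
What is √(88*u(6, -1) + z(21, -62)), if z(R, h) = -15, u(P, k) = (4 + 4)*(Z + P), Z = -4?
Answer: √1393 ≈ 37.323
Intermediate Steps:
u(P, k) = -32 + 8*P (u(P, k) = (4 + 4)*(-4 + P) = 8*(-4 + P) = -32 + 8*P)
√(88*u(6, -1) + z(21, -62)) = √(88*(-32 + 8*6) - 15) = √(88*(-32 + 48) - 15) = √(88*16 - 15) = √(1408 - 15) = √1393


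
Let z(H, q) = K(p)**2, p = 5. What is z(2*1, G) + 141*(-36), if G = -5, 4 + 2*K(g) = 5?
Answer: -20303/4 ≈ -5075.8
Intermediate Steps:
K(g) = 1/2 (K(g) = -2 + (1/2)*5 = -2 + 5/2 = 1/2)
z(H, q) = 1/4 (z(H, q) = (1/2)**2 = 1/4)
z(2*1, G) + 141*(-36) = 1/4 + 141*(-36) = 1/4 - 5076 = -20303/4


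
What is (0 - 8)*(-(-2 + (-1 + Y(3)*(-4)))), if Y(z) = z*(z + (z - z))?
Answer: -312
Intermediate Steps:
Y(z) = z² (Y(z) = z*(z + 0) = z*z = z²)
(0 - 8)*(-(-2 + (-1 + Y(3)*(-4)))) = (0 - 8)*(-(-2 + (-1 + 3²*(-4)))) = -(-8)*(-2 + (-1 + 9*(-4))) = -(-8)*(-2 + (-1 - 36)) = -(-8)*(-2 - 37) = -(-8)*(-39) = -8*39 = -312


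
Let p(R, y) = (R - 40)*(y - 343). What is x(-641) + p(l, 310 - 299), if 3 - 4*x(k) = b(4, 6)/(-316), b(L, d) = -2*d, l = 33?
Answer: 367309/158 ≈ 2324.7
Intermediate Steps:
p(R, y) = (-343 + y)*(-40 + R) (p(R, y) = (-40 + R)*(-343 + y) = (-343 + y)*(-40 + R))
x(k) = 117/158 (x(k) = ¾ - (-2*6)/(4*(-316)) = ¾ - (-3)*(-1)/316 = ¾ - ¼*3/79 = ¾ - 3/316 = 117/158)
x(-641) + p(l, 310 - 299) = 117/158 + (13720 - 343*33 - 40*(310 - 299) + 33*(310 - 299)) = 117/158 + (13720 - 11319 - 40*11 + 33*11) = 117/158 + (13720 - 11319 - 440 + 363) = 117/158 + 2324 = 367309/158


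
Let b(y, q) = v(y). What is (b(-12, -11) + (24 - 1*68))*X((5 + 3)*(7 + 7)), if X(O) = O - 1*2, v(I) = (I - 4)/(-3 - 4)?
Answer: -32120/7 ≈ -4588.6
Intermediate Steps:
v(I) = 4/7 - I/7 (v(I) = (-4 + I)/(-7) = (-4 + I)*(-1/7) = 4/7 - I/7)
b(y, q) = 4/7 - y/7
X(O) = -2 + O (X(O) = O - 2 = -2 + O)
(b(-12, -11) + (24 - 1*68))*X((5 + 3)*(7 + 7)) = ((4/7 - 1/7*(-12)) + (24 - 1*68))*(-2 + (5 + 3)*(7 + 7)) = ((4/7 + 12/7) + (24 - 68))*(-2 + 8*14) = (16/7 - 44)*(-2 + 112) = -292/7*110 = -32120/7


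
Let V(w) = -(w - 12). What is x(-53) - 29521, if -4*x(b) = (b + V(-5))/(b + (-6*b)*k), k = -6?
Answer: -57890690/1961 ≈ -29521.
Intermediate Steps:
V(w) = 12 - w (V(w) = -(-12 + w) = 12 - w)
x(b) = -(17 + b)/(148*b) (x(b) = -(b + (12 - 1*(-5)))/(4*(b - 6*b*(-6))) = -(b + (12 + 5))/(4*(b + 36*b)) = -(b + 17)/(4*(37*b)) = -(17 + b)*1/(37*b)/4 = -(17 + b)/(148*b))
x(-53) - 29521 = (1/148)*(-17 - 1*(-53))/(-53) - 29521 = (1/148)*(-1/53)*(-17 + 53) - 29521 = (1/148)*(-1/53)*36 - 29521 = -9/1961 - 29521 = -57890690/1961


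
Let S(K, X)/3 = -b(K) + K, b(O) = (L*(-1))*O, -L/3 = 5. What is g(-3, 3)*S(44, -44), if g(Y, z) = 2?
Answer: -3696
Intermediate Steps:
L = -15 (L = -3*5 = -15)
b(O) = 15*O (b(O) = (-15*(-1))*O = 15*O)
S(K, X) = -42*K (S(K, X) = 3*(-15*K + K) = 3*(-14*K) = -42*K)
g(-3, 3)*S(44, -44) = 2*(-42*44) = 2*(-1848) = -3696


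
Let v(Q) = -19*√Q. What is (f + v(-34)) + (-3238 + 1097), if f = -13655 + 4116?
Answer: -11680 - 19*I*√34 ≈ -11680.0 - 110.79*I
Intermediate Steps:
f = -9539
(f + v(-34)) + (-3238 + 1097) = (-9539 - 19*I*√34) + (-3238 + 1097) = (-9539 - 19*I*√34) - 2141 = -11680 - 19*I*√34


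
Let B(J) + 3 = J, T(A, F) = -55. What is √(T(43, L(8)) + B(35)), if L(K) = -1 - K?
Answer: I*√23 ≈ 4.7958*I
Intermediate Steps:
B(J) = -3 + J
√(T(43, L(8)) + B(35)) = √(-55 + (-3 + 35)) = √(-55 + 32) = √(-23) = I*√23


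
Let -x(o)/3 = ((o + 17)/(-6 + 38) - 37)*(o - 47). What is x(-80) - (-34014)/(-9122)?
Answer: -2167507251/145952 ≈ -14851.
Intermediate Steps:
x(o) = -3*(-47 + o)*(-1167/32 + o/32) (x(o) = -3*((o + 17)/(-6 + 38) - 37)*(o - 47) = -3*((17 + o)/32 - 37)*(-47 + o) = -3*((17 + o)*(1/32) - 37)*(-47 + o) = -3*((17/32 + o/32) - 37)*(-47 + o) = -3*(-1167/32 + o/32)*(-47 + o) = -3*(-47 + o)*(-1167/32 + o/32))
x(-80) - (-34014)/(-9122) = (-164547/32 - 3/32*(-80)² + (1821/16)*(-80)) - (-34014)/(-9122) = (-164547/32 - 3/32*6400 - 9105) - (-34014)*(-1)/9122 = (-164547/32 - 600 - 9105) - 1*17007/4561 = -475107/32 - 17007/4561 = -2167507251/145952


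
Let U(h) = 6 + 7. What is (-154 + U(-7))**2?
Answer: 19881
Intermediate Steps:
U(h) = 13
(-154 + U(-7))**2 = (-154 + 13)**2 = (-141)**2 = 19881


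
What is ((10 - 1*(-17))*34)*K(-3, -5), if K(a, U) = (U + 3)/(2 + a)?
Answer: 1836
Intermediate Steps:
K(a, U) = (3 + U)/(2 + a)
((10 - 1*(-17))*34)*K(-3, -5) = ((10 - 1*(-17))*34)*((3 - 5)/(2 - 3)) = ((10 + 17)*34)*(-2/(-1)) = (27*34)*(-1*(-2)) = 918*2 = 1836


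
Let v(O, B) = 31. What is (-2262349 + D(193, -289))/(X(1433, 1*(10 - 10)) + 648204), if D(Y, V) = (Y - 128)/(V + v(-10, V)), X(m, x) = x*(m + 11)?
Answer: -583686107/167236632 ≈ -3.4902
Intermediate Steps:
X(m, x) = x*(11 + m)
D(Y, V) = (-128 + Y)/(31 + V) (D(Y, V) = (Y - 128)/(V + 31) = (-128 + Y)/(31 + V))
(-2262349 + D(193, -289))/(X(1433, 1*(10 - 10)) + 648204) = (-2262349 + (-128 + 193)/(31 - 289))/((1*(10 - 10))*(11 + 1433) + 648204) = (-2262349 + 65/(-258))/((1*0)*1444 + 648204) = (-2262349 - 1/258*65)/(0*1444 + 648204) = (-2262349 - 65/258)/(0 + 648204) = -583686107/258/648204 = -583686107/258*1/648204 = -583686107/167236632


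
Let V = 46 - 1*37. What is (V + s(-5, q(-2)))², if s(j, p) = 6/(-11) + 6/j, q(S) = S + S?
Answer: 159201/3025 ≈ 52.628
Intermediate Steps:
V = 9 (V = 46 - 37 = 9)
q(S) = 2*S
s(j, p) = -6/11 + 6/j (s(j, p) = 6*(-1/11) + 6/j = -6/11 + 6/j)
(V + s(-5, q(-2)))² = (9 + (-6/11 + 6/(-5)))² = (9 + (-6/11 + 6*(-⅕)))² = (9 + (-6/11 - 6/5))² = (9 - 96/55)² = (399/55)² = 159201/3025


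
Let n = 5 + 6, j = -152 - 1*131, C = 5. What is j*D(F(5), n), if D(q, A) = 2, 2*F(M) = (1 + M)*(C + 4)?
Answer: -566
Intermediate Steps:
F(M) = 9/2 + 9*M/2 (F(M) = ((1 + M)*(5 + 4))/2 = ((1 + M)*9)/2 = (9 + 9*M)/2 = 9/2 + 9*M/2)
j = -283 (j = -152 - 131 = -283)
n = 11
j*D(F(5), n) = -283*2 = -566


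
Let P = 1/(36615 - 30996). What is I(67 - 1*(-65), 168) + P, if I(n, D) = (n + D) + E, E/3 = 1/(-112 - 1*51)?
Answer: 274752406/915897 ≈ 299.98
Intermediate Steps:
E = -3/163 (E = 3/(-112 - 1*51) = 3/(-112 - 51) = 3/(-163) = 3*(-1/163) = -3/163 ≈ -0.018405)
I(n, D) = -3/163 + D + n (I(n, D) = (n + D) - 3/163 = (D + n) - 3/163 = -3/163 + D + n)
P = 1/5619 ≈ 0.00017797
I(67 - 1*(-65), 168) + P = (-3/163 + 168 + (67 - 1*(-65))) + 1/5619 = (-3/163 + 168 + (67 + 65)) + 1/5619 = (-3/163 + 168 + 132) + 1/5619 = 48897/163 + 1/5619 = 274752406/915897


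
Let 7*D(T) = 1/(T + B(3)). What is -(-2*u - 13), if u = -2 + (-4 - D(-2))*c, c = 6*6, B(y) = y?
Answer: -2025/7 ≈ -289.29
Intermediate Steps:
D(T) = 1/(7*(3 + T)) (D(T) = 1/(7*(T + 3)) = 1/(7*(3 + T)))
c = 36
u = -1058/7 (u = -2 + (-4 - 1/(7*(3 - 2)))*36 = -2 + (-4 - 1/(7*1))*36 = -2 + (-4 - 1/7)*36 = -2 + (-4 - 1*⅐)*36 = -2 + (-4 - ⅐)*36 = -2 - 29/7*36 = -2 - 1044/7 = -1058/7 ≈ -151.14)
-(-2*u - 13) = -(-2*(-1058/7) - 13) = -(2116/7 - 13) = -1*2025/7 = -2025/7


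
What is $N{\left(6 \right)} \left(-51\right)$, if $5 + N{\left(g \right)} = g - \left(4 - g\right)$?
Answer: $-153$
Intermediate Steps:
$N{\left(g \right)} = -9 + 2 g$ ($N{\left(g \right)} = -5 + \left(g - \left(4 - g\right)\right) = -5 + \left(g + \left(-4 + g\right)\right) = -5 + \left(-4 + 2 g\right) = -9 + 2 g$)
$N{\left(6 \right)} \left(-51\right) = \left(-9 + 2 \cdot 6\right) \left(-51\right) = \left(-9 + 12\right) \left(-51\right) = 3 \left(-51\right) = -153$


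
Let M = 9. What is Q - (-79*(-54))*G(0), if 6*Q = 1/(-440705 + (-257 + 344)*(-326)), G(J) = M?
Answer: -108056150389/2814402 ≈ -38394.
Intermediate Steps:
G(J) = 9
Q = -1/2814402 (Q = 1/(6*(-440705 + (-257 + 344)*(-326))) = 1/(6*(-440705 + 87*(-326))) = 1/(6*(-440705 - 28362)) = (⅙)/(-469067) = (⅙)*(-1/469067) = -1/2814402 ≈ -3.5532e-7)
Q - (-79*(-54))*G(0) = -1/2814402 - (-79*(-54))*9 = -1/2814402 - 4266*9 = -1/2814402 - 1*38394 = -1/2814402 - 38394 = -108056150389/2814402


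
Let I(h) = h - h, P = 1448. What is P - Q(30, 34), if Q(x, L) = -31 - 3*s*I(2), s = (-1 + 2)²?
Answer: 1479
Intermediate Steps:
I(h) = 0
s = 1 (s = 1² = 1)
Q(x, L) = -31 (Q(x, L) = -31 - 3*1*0 = -31 - 3*0 = -31 - 1*0 = -31 + 0 = -31)
P - Q(30, 34) = 1448 - 1*(-31) = 1448 + 31 = 1479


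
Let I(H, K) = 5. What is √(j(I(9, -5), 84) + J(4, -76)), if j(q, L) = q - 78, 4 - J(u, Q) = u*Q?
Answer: √235 ≈ 15.330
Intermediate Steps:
J(u, Q) = 4 - Q*u (J(u, Q) = 4 - u*Q = 4 - Q*u)
j(q, L) = -78 + q
√(j(I(9, -5), 84) + J(4, -76)) = √((-78 + 5) + (4 - 1*(-76)*4)) = √(-73 + (4 + 304)) = √(-73 + 308) = √235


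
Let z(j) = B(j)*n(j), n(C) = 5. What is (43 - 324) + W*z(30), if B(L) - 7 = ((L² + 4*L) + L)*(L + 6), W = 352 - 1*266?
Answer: 16256729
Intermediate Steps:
W = 86 (W = 352 - 266 = 86)
B(L) = 7 + (6 + L)*(L² + 5*L) (B(L) = 7 + ((L² + 4*L) + L)*(L + 6) = 7 + (L² + 5*L)*(6 + L) = 7 + (6 + L)*(L² + 5*L))
z(j) = 35 + 5*j³ + 55*j² + 150*j (z(j) = (7 + j³ + 11*j² + 30*j)*5 = 35 + 5*j³ + 55*j² + 150*j)
(43 - 324) + W*z(30) = (43 - 324) + 86*(35 + 5*30³ + 55*30² + 150*30) = -281 + 86*(35 + 5*27000 + 55*900 + 4500) = -281 + 86*(35 + 135000 + 49500 + 4500) = -281 + 86*189035 = -281 + 16257010 = 16256729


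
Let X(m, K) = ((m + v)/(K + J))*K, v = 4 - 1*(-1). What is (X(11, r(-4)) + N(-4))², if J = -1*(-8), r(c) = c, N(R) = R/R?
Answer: 225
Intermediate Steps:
N(R) = 1
v = 5 (v = 4 + 1 = 5)
J = 8
X(m, K) = K*(5 + m)/(8 + K) (X(m, K) = ((m + 5)/(K + 8))*K = ((5 + m)/(8 + K))*K = K*(5 + m)/(8 + K))
(X(11, r(-4)) + N(-4))² = (-4*(5 + 11)/(8 - 4) + 1)² = (-4*16/4 + 1)² = (-4*¼*16 + 1)² = (-16 + 1)² = (-15)² = 225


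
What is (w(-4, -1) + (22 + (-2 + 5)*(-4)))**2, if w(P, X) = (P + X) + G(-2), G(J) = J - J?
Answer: 25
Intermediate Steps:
G(J) = 0
w(P, X) = P + X (w(P, X) = (P + X) + 0 = P + X)
(w(-4, -1) + (22 + (-2 + 5)*(-4)))**2 = ((-4 - 1) + (22 + (-2 + 5)*(-4)))**2 = (-5 + (22 + 3*(-4)))**2 = (-5 + (22 - 12))**2 = (-5 + 10)**2 = 5**2 = 25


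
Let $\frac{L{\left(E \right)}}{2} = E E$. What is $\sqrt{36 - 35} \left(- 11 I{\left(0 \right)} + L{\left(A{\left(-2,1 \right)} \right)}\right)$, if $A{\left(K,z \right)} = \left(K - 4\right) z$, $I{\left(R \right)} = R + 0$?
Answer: $72$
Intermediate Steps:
$I{\left(R \right)} = R$
$A{\left(K,z \right)} = z \left(-4 + K\right)$ ($A{\left(K,z \right)} = \left(-4 + K\right) z = z \left(-4 + K\right)$)
$L{\left(E \right)} = 2 E^{2}$ ($L{\left(E \right)} = 2 E E = 2 E^{2}$)
$\sqrt{36 - 35} \left(- 11 I{\left(0 \right)} + L{\left(A{\left(-2,1 \right)} \right)}\right) = \sqrt{36 - 35} \left(\left(-11\right) 0 + 2 \left(1 \left(-4 - 2\right)\right)^{2}\right) = \sqrt{1} \left(0 + 2 \left(1 \left(-6\right)\right)^{2}\right) = 1 \left(0 + 2 \left(-6\right)^{2}\right) = 1 \left(0 + 2 \cdot 36\right) = 1 \left(0 + 72\right) = 1 \cdot 72 = 72$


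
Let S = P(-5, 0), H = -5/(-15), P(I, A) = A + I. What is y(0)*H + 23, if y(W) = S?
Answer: 64/3 ≈ 21.333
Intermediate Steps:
H = 1/3 (H = -5*(-1/15) = 1/3 ≈ 0.33333)
S = -5 (S = 0 - 5 = -5)
y(W) = -5
y(0)*H + 23 = -5*1/3 + 23 = -5/3 + 23 = 64/3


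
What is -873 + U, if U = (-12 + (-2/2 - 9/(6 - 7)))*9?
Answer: -909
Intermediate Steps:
U = -36 (U = (-12 + (-2*½ - 9/(-1)))*9 = (-12 + (-1 - 9*(-1)))*9 = (-12 + (-1 + 9))*9 = (-12 + 8)*9 = -4*9 = -36)
-873 + U = -873 - 36 = -909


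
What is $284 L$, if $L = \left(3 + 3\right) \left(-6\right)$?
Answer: $-10224$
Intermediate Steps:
$L = -36$ ($L = 6 \left(-6\right) = -36$)
$284 L = 284 \left(-36\right) = -10224$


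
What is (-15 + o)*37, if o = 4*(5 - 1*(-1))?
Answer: 333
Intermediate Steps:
o = 24 (o = 4*(5 + 1) = 4*6 = 24)
(-15 + o)*37 = (-15 + 24)*37 = 9*37 = 333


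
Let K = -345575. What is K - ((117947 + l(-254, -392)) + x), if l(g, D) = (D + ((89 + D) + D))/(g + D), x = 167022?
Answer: -407332511/646 ≈ -6.3055e+5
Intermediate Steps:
l(g, D) = (89 + 3*D)/(D + g) (l(g, D) = (D + (89 + 2*D))/(D + g) = (89 + 3*D)/(D + g))
K - ((117947 + l(-254, -392)) + x) = -345575 - ((117947 + (89 + 3*(-392))/(-392 - 254)) + 167022) = -345575 - ((117947 + (89 - 1176)/(-646)) + 167022) = -345575 - ((117947 - 1/646*(-1087)) + 167022) = -345575 - ((117947 + 1087/646) + 167022) = -345575 - (76194849/646 + 167022) = -345575 - 1*184091061/646 = -345575 - 184091061/646 = -407332511/646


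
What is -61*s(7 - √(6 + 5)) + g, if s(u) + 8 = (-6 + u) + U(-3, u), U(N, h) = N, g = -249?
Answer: 361 + 61*√11 ≈ 563.31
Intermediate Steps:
s(u) = -17 + u (s(u) = -8 + ((-6 + u) - 3) = -8 + (-9 + u) = -17 + u)
-61*s(7 - √(6 + 5)) + g = -61*(-17 + (7 - √(6 + 5))) - 249 = -61*(-17 + (7 - √11)) - 249 = -61*(-10 - √11) - 249 = (610 + 61*√11) - 249 = 361 + 61*√11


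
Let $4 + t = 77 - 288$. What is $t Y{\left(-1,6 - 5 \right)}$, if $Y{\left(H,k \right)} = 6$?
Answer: $-1290$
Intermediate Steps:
$t = -215$ ($t = -4 + \left(77 - 288\right) = -4 - 211 = -215$)
$t Y{\left(-1,6 - 5 \right)} = \left(-215\right) 6 = -1290$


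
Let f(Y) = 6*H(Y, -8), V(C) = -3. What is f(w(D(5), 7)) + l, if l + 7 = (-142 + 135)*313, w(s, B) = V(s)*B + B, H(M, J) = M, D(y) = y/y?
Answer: -2282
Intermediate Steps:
D(y) = 1
w(s, B) = -2*B (w(s, B) = -3*B + B = -2*B)
f(Y) = 6*Y
l = -2198 (l = -7 + (-142 + 135)*313 = -7 - 7*313 = -7 - 2191 = -2198)
f(w(D(5), 7)) + l = 6*(-2*7) - 2198 = 6*(-14) - 2198 = -84 - 2198 = -2282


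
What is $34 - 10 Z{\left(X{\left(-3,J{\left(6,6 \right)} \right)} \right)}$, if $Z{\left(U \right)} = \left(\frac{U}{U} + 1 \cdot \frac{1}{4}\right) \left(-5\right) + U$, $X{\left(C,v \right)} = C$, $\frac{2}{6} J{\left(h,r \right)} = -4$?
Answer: $\frac{253}{2} \approx 126.5$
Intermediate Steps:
$J{\left(h,r \right)} = -12$ ($J{\left(h,r \right)} = 3 \left(-4\right) = -12$)
$Z{\left(U \right)} = - \frac{25}{4} + U$ ($Z{\left(U \right)} = \left(1 + 1 \cdot \frac{1}{4}\right) \left(-5\right) + U = \left(1 + \frac{1}{4}\right) \left(-5\right) + U = \frac{5}{4} \left(-5\right) + U = - \frac{25}{4} + U$)
$34 - 10 Z{\left(X{\left(-3,J{\left(6,6 \right)} \right)} \right)} = 34 - 10 \left(- \frac{25}{4} - 3\right) = 34 - - \frac{185}{2} = 34 + \frac{185}{2} = \frac{253}{2}$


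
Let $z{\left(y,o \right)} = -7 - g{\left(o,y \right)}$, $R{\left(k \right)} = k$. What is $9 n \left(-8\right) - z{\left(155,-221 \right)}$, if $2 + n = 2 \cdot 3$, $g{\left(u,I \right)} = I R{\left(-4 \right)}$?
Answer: $-901$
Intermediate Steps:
$g{\left(u,I \right)} = - 4 I$ ($g{\left(u,I \right)} = I \left(-4\right) = - 4 I$)
$n = 4$ ($n = -2 + 2 \cdot 3 = -2 + 6 = 4$)
$z{\left(y,o \right)} = -7 + 4 y$ ($z{\left(y,o \right)} = -7 - - 4 y = -7 + 4 y$)
$9 n \left(-8\right) - z{\left(155,-221 \right)} = 9 \cdot 4 \left(-8\right) - \left(-7 + 4 \cdot 155\right) = 36 \left(-8\right) - \left(-7 + 620\right) = -288 - 613 = -901$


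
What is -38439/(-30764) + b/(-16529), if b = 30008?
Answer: -287807881/508498156 ≈ -0.56600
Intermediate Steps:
-38439/(-30764) + b/(-16529) = -38439/(-30764) + 30008/(-16529) = -38439*(-1/30764) + 30008*(-1/16529) = 38439/30764 - 30008/16529 = -287807881/508498156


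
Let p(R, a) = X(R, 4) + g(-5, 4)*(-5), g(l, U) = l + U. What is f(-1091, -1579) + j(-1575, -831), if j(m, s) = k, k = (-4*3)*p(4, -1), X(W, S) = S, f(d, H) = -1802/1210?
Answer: -66241/605 ≈ -109.49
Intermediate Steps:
g(l, U) = U + l
f(d, H) = -901/605 (f(d, H) = -1802*1/1210 = -901/605)
p(R, a) = 9 (p(R, a) = 4 + (4 - 5)*(-5) = 4 - 1*(-5) = 4 + 5 = 9)
k = -108 (k = -4*3*9 = -12*9 = -108)
j(m, s) = -108
f(-1091, -1579) + j(-1575, -831) = -901/605 - 108 = -66241/605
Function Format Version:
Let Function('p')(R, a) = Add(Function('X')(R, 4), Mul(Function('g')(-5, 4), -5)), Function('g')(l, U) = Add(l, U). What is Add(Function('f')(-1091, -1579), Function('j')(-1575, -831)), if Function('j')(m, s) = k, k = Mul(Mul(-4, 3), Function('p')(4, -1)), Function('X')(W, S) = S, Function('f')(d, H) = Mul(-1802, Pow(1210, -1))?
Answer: Rational(-66241, 605) ≈ -109.49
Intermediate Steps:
Function('g')(l, U) = Add(U, l)
Function('f')(d, H) = Rational(-901, 605) (Function('f')(d, H) = Mul(-1802, Rational(1, 1210)) = Rational(-901, 605))
Function('p')(R, a) = 9 (Function('p')(R, a) = Add(4, Mul(Add(4, -5), -5)) = Add(4, Mul(-1, -5)) = Add(4, 5) = 9)
k = -108 (k = Mul(Mul(-4, 3), 9) = Mul(-12, 9) = -108)
Function('j')(m, s) = -108
Add(Function('f')(-1091, -1579), Function('j')(-1575, -831)) = Add(Rational(-901, 605), -108) = Rational(-66241, 605)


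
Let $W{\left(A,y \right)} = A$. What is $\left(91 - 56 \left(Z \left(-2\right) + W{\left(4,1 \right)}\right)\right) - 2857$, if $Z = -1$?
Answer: $-3102$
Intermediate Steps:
$\left(91 - 56 \left(Z \left(-2\right) + W{\left(4,1 \right)}\right)\right) - 2857 = \left(91 - 56 \left(\left(-1\right) \left(-2\right) + 4\right)\right) - 2857 = \left(91 - 56 \left(2 + 4\right)\right) - 2857 = \left(91 - 336\right) - 2857 = -245 - 2857 = -3102$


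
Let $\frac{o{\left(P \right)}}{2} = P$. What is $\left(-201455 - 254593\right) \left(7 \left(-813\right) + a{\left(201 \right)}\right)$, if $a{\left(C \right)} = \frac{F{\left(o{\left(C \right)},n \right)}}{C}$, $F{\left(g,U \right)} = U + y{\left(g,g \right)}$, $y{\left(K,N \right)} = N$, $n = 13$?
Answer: $\frac{173826647616}{67} \approx 2.5944 \cdot 10^{9}$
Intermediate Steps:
$o{\left(P \right)} = 2 P$
$F{\left(g,U \right)} = U + g$
$a{\left(C \right)} = \frac{13 + 2 C}{C}$
$\left(-201455 - 254593\right) \left(7 \left(-813\right) + a{\left(201 \right)}\right) = \left(-201455 - 254593\right) \left(7 \left(-813\right) + \left(2 + \frac{13}{201}\right)\right) = - 456048 \left(-5691 + \left(2 + 13 \cdot \frac{1}{201}\right)\right) = - 456048 \left(-5691 + \left(2 + \frac{13}{201}\right)\right) = - 456048 \left(-5691 + \frac{415}{201}\right) = \left(-456048\right) \left(- \frac{1143476}{201}\right) = \frac{173826647616}{67}$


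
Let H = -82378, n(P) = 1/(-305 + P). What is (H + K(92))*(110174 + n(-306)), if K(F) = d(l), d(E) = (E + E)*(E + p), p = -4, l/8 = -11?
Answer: -4455397492218/611 ≈ -7.2920e+9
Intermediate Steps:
l = -88 (l = 8*(-11) = -88)
d(E) = 2*E*(-4 + E) (d(E) = (E + E)*(E - 4) = (2*E)*(-4 + E) = 2*E*(-4 + E))
K(F) = 16192 (K(F) = 2*(-88)*(-4 - 88) = 2*(-88)*(-92) = 16192)
(H + K(92))*(110174 + n(-306)) = (-82378 + 16192)*(110174 + 1/(-305 - 306)) = -66186*(110174 + 1/(-611)) = -66186*(110174 - 1/611) = -66186*67316313/611 = -4455397492218/611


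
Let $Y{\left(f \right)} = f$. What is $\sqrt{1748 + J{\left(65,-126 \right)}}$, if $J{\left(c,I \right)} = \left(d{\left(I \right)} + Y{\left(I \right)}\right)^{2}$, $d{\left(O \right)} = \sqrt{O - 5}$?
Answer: $\sqrt{17493 - 252 i \sqrt{131}} \approx 132.71 - 10.867 i$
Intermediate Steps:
$d{\left(O \right)} = \sqrt{-5 + O}$
$J{\left(c,I \right)} = \left(I + \sqrt{-5 + I}\right)^{2}$ ($J{\left(c,I \right)} = \left(\sqrt{-5 + I} + I\right)^{2} = \left(I + \sqrt{-5 + I}\right)^{2}$)
$\sqrt{1748 + J{\left(65,-126 \right)}} = \sqrt{1748 + \left(-126 + \sqrt{-5 - 126}\right)^{2}} = \sqrt{1748 + \left(-126 + \sqrt{-131}\right)^{2}} = \sqrt{1748 + \left(-126 + i \sqrt{131}\right)^{2}}$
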